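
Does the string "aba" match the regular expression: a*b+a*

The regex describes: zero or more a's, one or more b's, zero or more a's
Yes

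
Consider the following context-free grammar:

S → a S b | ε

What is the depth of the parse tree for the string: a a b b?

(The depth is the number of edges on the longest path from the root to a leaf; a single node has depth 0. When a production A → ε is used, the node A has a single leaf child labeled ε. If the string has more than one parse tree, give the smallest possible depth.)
The only parse tree applies S → a S b 2 times (once per matching a…b pair) and then S → ε.
The S nodes sit at depths 0, 1, …, 2; the innermost S (depth 2) has the single child ε at depth 3.
The terminal leaves a, b are at depths 1..2, so the longest root-to-leaf path is S → S → … → S → ε with 3 edges.
Depth = 3.

Final answer: 3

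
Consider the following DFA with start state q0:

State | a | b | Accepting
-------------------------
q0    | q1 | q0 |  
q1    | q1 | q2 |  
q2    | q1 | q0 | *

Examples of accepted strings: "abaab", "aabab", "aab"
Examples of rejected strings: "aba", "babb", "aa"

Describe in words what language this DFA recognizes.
strings over {a,b} ending with 'ab'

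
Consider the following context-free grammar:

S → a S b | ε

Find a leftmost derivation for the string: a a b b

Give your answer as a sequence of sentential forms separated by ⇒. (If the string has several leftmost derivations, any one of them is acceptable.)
Start with S.
Step 1: the leftmost non-terminal is S; apply S → a S b:  a S b
Step 2: the leftmost non-terminal is S; apply S → a S b:  a a S b b
Step 3: the leftmost non-terminal is S; apply S → ε:  a a b b

Final answer: S ⇒ a S b ⇒ a a S b b ⇒ a a b b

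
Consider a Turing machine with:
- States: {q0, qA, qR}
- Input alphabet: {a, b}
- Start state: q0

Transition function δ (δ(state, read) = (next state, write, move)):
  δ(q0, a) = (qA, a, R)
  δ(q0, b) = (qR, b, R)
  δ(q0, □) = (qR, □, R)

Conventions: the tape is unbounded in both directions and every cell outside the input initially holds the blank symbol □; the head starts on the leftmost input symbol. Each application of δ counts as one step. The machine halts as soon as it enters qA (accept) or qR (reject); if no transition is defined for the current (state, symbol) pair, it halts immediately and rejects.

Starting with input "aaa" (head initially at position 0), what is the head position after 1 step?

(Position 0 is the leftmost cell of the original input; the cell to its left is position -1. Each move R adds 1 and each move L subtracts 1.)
Step 0: [q0]aaa (head at position 0)
Step 1: δ(q0, a) = (qA, a, R)  ⊢  a[qA]aa (head at position 1)
Head position after 1 step: 1

Final answer: Position 1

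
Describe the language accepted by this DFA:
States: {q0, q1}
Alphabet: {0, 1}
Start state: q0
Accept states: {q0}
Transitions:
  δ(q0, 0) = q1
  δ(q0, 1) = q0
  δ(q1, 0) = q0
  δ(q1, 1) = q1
Analyzing the DFA structure:
Start state: q0
Accept states: {q0}
Interpreting what each state remembers (checking against the transitions):
  q0: an even number of 0s has been read so far
  q1: an odd number of 0s has been read so far
  δ(q0, 0): in q0 (an even number of 0s has been read so far), after reading 0 we have: an odd number of 0s has been read so far → q1
  δ(q0, 1): in q0 (an even number of 0s has been read so far), after reading 1 we have: an even number of 0s has been read so far → q0
  δ(q1, 0): in q1 (an odd number of 0s has been read so far), after reading 0 we have: an even number of 0s has been read so far → q0
  δ(q1, 1): in q1 (an odd number of 0s has been read so far), after reading 1 we have: an odd number of 0s has been read so far → q1
A string is accepted iff it ends in {q0}, i.e. an even number of 0s has been read so far.
Language: All binary strings with an even number of 0s

Final answer: All binary strings with an even number of 0s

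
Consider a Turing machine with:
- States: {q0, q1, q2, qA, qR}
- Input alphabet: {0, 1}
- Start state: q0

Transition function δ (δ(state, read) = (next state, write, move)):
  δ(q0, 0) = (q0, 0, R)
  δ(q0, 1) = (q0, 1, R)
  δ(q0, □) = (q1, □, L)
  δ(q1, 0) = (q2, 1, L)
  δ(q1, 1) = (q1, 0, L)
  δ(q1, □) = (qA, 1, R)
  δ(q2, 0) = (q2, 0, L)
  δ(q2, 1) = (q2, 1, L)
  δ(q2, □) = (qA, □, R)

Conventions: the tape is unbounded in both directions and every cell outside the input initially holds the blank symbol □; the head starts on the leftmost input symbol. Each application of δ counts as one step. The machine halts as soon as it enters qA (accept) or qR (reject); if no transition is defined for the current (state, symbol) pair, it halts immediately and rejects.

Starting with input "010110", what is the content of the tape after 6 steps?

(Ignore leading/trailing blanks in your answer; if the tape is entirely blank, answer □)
Step 0: [q0]010110 (head at position 0)
Step 1: δ(q0, 0) = (q0, 0, R)  ⊢  0[q0]10110 (head at position 1)
Step 2: δ(q0, 1) = (q0, 1, R)  ⊢  01[q0]0110 (head at position 2)
Step 3: δ(q0, 0) = (q0, 0, R)  ⊢  010[q0]110 (head at position 3)
Step 4: δ(q0, 1) = (q0, 1, R)  ⊢  0101[q0]10 (head at position 4)
Step 5: δ(q0, 1) = (q0, 1, R)  ⊢  01011[q0]0 (head at position 5)
Step 6: δ(q0, 0) = (q0, 0, R)  ⊢  010110[q0]□ (head at position 6)
Tape after 6 steps (ignoring surrounding blanks): 010110

Final answer: Tape: 010110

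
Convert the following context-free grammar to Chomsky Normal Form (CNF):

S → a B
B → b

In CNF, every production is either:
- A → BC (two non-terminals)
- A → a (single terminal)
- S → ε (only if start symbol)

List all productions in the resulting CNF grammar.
The grammar has no ε-productions or unit productions to eliminate.
S → a B has terminal a in a right-hand side of length ≥ 2: introduce T_a → a and use T_a in place of a.
B → b is already in CNF (single terminal) – keep it.
S → a B becomes S → T_a B.
Resulting CNF grammar (3 productions): T_a → a; B → b; S → T_a B

Final answer: T_a → a; B → b; S → T_a B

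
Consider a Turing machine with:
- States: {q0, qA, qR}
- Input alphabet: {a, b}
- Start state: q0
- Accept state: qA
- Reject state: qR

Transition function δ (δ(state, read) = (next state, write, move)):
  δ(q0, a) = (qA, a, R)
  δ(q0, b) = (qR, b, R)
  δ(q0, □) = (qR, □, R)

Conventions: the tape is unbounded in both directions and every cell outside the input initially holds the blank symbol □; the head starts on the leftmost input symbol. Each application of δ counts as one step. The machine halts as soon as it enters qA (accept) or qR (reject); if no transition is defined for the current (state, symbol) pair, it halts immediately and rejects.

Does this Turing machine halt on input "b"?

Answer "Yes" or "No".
Step 0: [q0]b (head at position 0)
Step 1: δ(q0, b) = (qR, b, R)  ⊢  b[qR]□ (head at position 1)
The machine is in qR, so it halts and rejects.
It halts after 1 steps.

Final answer: Yes - halts after 1 steps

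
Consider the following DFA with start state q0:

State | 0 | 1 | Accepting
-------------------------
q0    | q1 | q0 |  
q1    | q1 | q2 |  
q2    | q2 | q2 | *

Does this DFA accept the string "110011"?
Start in q0.
Read '1': q0 → q0
Read '1': q0 → q0
Read '0': q0 → q1
Read '0': q1 → q1
Read '1': q1 → q2
Read '1': q2 → q2
Final state q2 is accepting, so the string is accepted.

Final answer: Yes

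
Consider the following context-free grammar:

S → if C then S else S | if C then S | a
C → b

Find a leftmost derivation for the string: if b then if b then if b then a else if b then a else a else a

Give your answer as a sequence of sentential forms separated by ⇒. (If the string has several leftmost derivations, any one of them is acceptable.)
Start with S.
Step 1: the leftmost non-terminal is S; apply S → if C then S else S:  if C then S else S
Step 2: the leftmost non-terminal is C; apply C → b:  if b then S else S
Step 3: the leftmost non-terminal is S; apply S → if C then S else S:  if b then if C then S else S else S
Step 4: the leftmost non-terminal is C; apply C → b:  if b then if b then S else S else S
Step 5: the leftmost non-terminal is S; apply S → if C then S else S:  if b then if b then if C then S else S else S else S
Step 6: the leftmost non-terminal is C; apply C → b:  if b then if b then if b then S else S else S else S
Step 7: the leftmost non-terminal is S; apply S → a:  if b then if b then if b then a else S else S else S
Step 8: the leftmost non-terminal is S; apply S → if C then S:  if b then if b then if b then a else if C then S else S else S
Step 9: the leftmost non-terminal is C; apply C → b:  if b then if b then if b then a else if b then S else S else S
Step 10: the leftmost non-terminal is S; apply S → a:  if b then if b then if b then a else if b then a else S else S
Step 11: the leftmost non-terminal is S; apply S → a:  if b then if b then if b then a else if b then a else a else S
Step 12: the leftmost non-terminal is S; apply S → a:  if b then if b then if b then a else if b then a else a else a

Final answer: S ⇒ if C then S else S ⇒ if b then S else S ⇒ if b then if C then S else S else S ⇒ if b then if b then S else S else S ⇒ if b then if b then if C then S else S else S else S ⇒ if b then if b then if b then S else S else S else S ⇒ if b then if b then if b then a else S else S else S ⇒ if b then if b then if b then a else if C then S else S else S ⇒ if b then if b then if b then a else if b then S else S else S ⇒ if b then if b then if b then a else if b then a else S else S ⇒ if b then if b then if b then a else if b then a else a else S ⇒ if b then if b then if b then a else if b then a else a else a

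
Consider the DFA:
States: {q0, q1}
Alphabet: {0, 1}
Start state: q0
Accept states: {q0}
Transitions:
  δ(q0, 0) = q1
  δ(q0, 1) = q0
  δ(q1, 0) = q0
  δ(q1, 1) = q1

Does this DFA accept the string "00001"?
Processing string "00001":
  q0 --0--> q1
  q1 --0--> q0
  q0 --0--> q1
  q1 --0--> q0
  q0 --1--> q0
Final state: q0
Accept states: {q0}
q0 is an accept state, so the string is accepted.

Final answer: Yes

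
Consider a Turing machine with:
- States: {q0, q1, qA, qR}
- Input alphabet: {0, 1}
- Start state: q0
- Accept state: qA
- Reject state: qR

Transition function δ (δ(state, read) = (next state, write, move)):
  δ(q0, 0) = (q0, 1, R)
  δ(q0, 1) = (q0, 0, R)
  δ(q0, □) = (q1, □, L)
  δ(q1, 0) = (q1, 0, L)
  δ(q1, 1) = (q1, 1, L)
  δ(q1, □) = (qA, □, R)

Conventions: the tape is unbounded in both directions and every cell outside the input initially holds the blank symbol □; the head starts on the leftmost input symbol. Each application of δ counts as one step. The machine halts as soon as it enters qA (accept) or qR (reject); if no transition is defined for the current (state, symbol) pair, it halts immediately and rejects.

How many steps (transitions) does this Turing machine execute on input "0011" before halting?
Step 0: [q0]0011 (head at position 0)
Step 1: δ(q0, 0) = (q0, 1, R)  ⊢  1[q0]011 (head at position 1)
Step 2: δ(q0, 0) = (q0, 1, R)  ⊢  11[q0]11 (head at position 2)
Step 3: δ(q0, 1) = (q0, 0, R)  ⊢  110[q0]1 (head at position 3)
Step 4: δ(q0, 1) = (q0, 0, R)  ⊢  1100[q0]□ (head at position 4)
Step 5: δ(q0, □) = (q1, □, L)  ⊢  110[q1]0□ (head at position 3)
Step 6: δ(q1, 0) = (q1, 0, L)  ⊢  11[q1]00□ (head at position 2)
Step 7: δ(q1, 0) = (q1, 0, L)  ⊢  1[q1]100□ (head at position 1)
Step 8: δ(q1, 1) = (q1, 1, L)  ⊢  [q1]1100□ (head at position 0)
Step 9: δ(q1, 1) = (q1, 1, L)  ⊢  [q1]□1100□ (head at position -1)
Step 10: δ(q1, □) = (qA, □, R)  ⊢  □[qA]1100□ (head at position 0)
The machine is in qA, so it halts and accepts.
Number of transitions executed: 10.

Final answer: 10 steps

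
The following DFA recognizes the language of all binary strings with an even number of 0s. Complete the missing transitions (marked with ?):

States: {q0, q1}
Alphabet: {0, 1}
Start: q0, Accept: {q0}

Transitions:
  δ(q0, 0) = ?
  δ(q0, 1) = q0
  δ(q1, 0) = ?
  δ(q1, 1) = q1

What each state remembers (consistent with the given transitions and accept states):
  q0: an even number of 0s has been read so far
  q1: an odd number of 0s has been read so far
Filling in the missing entries:
  δ(q0, 0): in q0 (an even number of 0s has been read so far), after reading 0 we have: an odd number of 0s has been read so far → q1
  δ(q1, 0): in q1 (an odd number of 0s has been read so far), after reading 0 we have: an even number of 0s has been read so far → q0

Final answer: δ(q0, 0) = q1; δ(q1, 0) = q0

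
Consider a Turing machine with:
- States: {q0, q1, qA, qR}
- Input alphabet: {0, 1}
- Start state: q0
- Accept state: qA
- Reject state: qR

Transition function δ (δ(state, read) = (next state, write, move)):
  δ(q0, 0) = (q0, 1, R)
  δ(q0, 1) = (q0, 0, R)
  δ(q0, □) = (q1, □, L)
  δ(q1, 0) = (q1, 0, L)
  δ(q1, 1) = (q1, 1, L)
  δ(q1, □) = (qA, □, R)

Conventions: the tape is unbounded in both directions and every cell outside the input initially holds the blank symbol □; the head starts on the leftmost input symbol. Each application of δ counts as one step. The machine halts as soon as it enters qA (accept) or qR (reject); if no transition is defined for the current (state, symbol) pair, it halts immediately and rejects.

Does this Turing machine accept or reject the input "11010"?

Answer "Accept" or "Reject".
Step 0: [q0]11010 (head at position 0)
Step 1: δ(q0, 1) = (q0, 0, R)  ⊢  0[q0]1010 (head at position 1)
Step 2: δ(q0, 1) = (q0, 0, R)  ⊢  00[q0]010 (head at position 2)
Step 3: δ(q0, 0) = (q0, 1, R)  ⊢  001[q0]10 (head at position 3)
Step 4: δ(q0, 1) = (q0, 0, R)  ⊢  0010[q0]0 (head at position 4)
Step 5: δ(q0, 0) = (q0, 1, R)  ⊢  00101[q0]□ (head at position 5)
Step 6: δ(q0, □) = (q1, □, L)  ⊢  0010[q1]1□ (head at position 4)
Step 7: δ(q1, 1) = (q1, 1, L)  ⊢  001[q1]01□ (head at position 3)
Step 8: δ(q1, 0) = (q1, 0, L)  ⊢  00[q1]101□ (head at position 2)
Step 9: δ(q1, 1) = (q1, 1, L)  ⊢  0[q1]0101□ (head at position 1)
Step 10: δ(q1, 0) = (q1, 0, L)  ⊢  [q1]00101□ (head at position 0)
Step 11: δ(q1, 0) = (q1, 0, L)  ⊢  [q1]□00101□ (head at position -1)
Step 12: δ(q1, □) = (qA, □, R)  ⊢  □[qA]00101□ (head at position 0)
The machine is in qA, so it halts and accepts.

Final answer: Accept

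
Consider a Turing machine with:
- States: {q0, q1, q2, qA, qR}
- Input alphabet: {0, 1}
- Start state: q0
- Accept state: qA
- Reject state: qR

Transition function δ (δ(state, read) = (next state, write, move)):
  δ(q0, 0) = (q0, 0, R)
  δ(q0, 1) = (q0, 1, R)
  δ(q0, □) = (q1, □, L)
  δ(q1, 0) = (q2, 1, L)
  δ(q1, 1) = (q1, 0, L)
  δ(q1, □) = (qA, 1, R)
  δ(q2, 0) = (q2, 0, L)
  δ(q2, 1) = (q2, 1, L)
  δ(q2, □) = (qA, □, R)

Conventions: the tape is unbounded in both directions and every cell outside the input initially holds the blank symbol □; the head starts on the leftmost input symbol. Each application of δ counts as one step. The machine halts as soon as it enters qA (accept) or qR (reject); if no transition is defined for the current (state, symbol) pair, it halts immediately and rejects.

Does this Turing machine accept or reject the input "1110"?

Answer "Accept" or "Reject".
Step 0: [q0]1110 (head at position 0)
Step 1: δ(q0, 1) = (q0, 1, R)  ⊢  1[q0]110 (head at position 1)
Step 2: δ(q0, 1) = (q0, 1, R)  ⊢  11[q0]10 (head at position 2)
Step 3: δ(q0, 1) = (q0, 1, R)  ⊢  111[q0]0 (head at position 3)
Step 4: δ(q0, 0) = (q0, 0, R)  ⊢  1110[q0]□ (head at position 4)
Step 5: δ(q0, □) = (q1, □, L)  ⊢  111[q1]0□ (head at position 3)
Step 6: δ(q1, 0) = (q2, 1, L)  ⊢  11[q2]11□ (head at position 2)
Step 7: δ(q2, 1) = (q2, 1, L)  ⊢  1[q2]111□ (head at position 1)
Step 8: δ(q2, 1) = (q2, 1, L)  ⊢  [q2]1111□ (head at position 0)
Step 9: δ(q2, 1) = (q2, 1, L)  ⊢  [q2]□1111□ (head at position -1)
Step 10: δ(q2, □) = (qA, □, R)  ⊢  □[qA]1111□ (head at position 0)
The machine is in qA, so it halts and accepts.

Final answer: Accept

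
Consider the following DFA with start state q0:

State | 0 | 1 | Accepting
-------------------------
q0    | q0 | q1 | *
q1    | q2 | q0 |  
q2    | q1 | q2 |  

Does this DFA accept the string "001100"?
Start in q0.
Read '0': q0 → q0
Read '0': q0 → q0
Read '1': q0 → q1
Read '1': q1 → q0
Read '0': q0 → q0
Read '0': q0 → q0
Final state q0 is accepting, so the string is accepted.

Final answer: Yes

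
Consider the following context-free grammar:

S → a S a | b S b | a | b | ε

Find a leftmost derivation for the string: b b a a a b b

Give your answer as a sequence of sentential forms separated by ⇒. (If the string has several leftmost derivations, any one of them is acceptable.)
Start with S.
Step 1: the leftmost non-terminal is S; apply S → b S b:  b S b
Step 2: the leftmost non-terminal is S; apply S → b S b:  b b S b b
Step 3: the leftmost non-terminal is S; apply S → a S a:  b b a S a b b
Step 4: the leftmost non-terminal is S; apply S → a:  b b a a a b b

Final answer: S ⇒ b S b ⇒ b b S b b ⇒ b b a S a b b ⇒ b b a a a b b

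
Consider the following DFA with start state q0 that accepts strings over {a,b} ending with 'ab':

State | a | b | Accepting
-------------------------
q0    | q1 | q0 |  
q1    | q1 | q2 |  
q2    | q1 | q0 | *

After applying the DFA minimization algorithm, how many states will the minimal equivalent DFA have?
All 3 states are reachable from q0, so none can be removed as unreachable.
Table-filling: first mark every (accepting, non-accepting) pair as distinguishable (accepting: {q2}; non-accepting: {q0, q1}).
Round 1: (q0, q1) on 'b' go to q0 and q2, already distinguishable → mark.
Every pair of states is distinguishable, so the DFA is already minimal.
Equivalence classes: {q0}, {q1}, {q2} → 3 states.

Final answer: 3 states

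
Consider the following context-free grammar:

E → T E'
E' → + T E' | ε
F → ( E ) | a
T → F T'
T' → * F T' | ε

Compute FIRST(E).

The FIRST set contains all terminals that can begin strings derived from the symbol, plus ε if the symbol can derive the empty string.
FIRST(F): F → ( E ) contributes '(' and F → a contributes 'a', so FIRST(F) = {(, a}. F is not nullable.
FIRST(T): T → F T' begins with F, and F is not nullable, so FIRST(T) = FIRST(F) = {(, a}.
FIRST(E): E → T E' begins with T, and T is not nullable, so FIRST(E) = FIRST(T) = {(, a}.

Final answer: {(, a}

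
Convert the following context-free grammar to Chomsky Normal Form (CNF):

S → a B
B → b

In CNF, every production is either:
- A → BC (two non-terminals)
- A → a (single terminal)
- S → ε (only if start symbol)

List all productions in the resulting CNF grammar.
The grammar has no ε-productions or unit productions to eliminate.
S → a B has terminal a in a right-hand side of length ≥ 2: introduce T_a → a and use T_a in place of a.
B → b is already in CNF (single terminal) – keep it.
S → a B becomes S → T_a B.
Resulting CNF grammar (3 productions): T_a → a; B → b; S → T_a B

Final answer: T_a → a; B → b; S → T_a B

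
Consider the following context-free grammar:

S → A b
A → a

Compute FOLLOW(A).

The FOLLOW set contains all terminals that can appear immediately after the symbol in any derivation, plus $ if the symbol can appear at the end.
A occurs only in S → A b, where it is immediately followed by the terminal b. So FOLLOW(A) = {b}.

Final answer: {b}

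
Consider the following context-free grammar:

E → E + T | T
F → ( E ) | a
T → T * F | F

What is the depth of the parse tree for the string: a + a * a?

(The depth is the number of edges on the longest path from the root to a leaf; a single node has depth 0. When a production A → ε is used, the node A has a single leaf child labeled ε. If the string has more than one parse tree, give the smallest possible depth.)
The grammar is unambiguous; the parse tree of a + a * a is:
E → E + T at the root (depth 0).
  Left E (depth 1) → T (2) → F (3) → a (4).
  Right T (depth 1) → T * F; that T (2) → F (3) → a (4); F (2) → a (3).
The longest root-to-leaf paths have 4 edges.
Depth = 4.

Final answer: 4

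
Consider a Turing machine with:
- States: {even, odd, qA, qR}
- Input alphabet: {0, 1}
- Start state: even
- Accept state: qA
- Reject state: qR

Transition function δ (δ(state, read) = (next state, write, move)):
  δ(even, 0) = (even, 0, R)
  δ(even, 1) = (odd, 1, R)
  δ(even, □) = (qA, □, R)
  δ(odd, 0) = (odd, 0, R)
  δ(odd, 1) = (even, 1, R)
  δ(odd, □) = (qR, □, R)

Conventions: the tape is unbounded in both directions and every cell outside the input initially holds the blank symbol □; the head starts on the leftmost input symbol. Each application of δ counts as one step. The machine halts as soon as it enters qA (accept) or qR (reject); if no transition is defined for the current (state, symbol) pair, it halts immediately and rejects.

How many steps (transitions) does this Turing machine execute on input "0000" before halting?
Step 0: [even]0000 (head at position 0)
Step 1: δ(even, 0) = (even, 0, R)  ⊢  0[even]000 (head at position 1)
Step 2: δ(even, 0) = (even, 0, R)  ⊢  00[even]00 (head at position 2)
Step 3: δ(even, 0) = (even, 0, R)  ⊢  000[even]0 (head at position 3)
Step 4: δ(even, 0) = (even, 0, R)  ⊢  0000[even]□ (head at position 4)
Step 5: δ(even, □) = (qA, □, R)  ⊢  0000□[qA]□ (head at position 5)
The machine is in qA, so it halts and accepts.
Number of transitions executed: 5.

Final answer: 5 steps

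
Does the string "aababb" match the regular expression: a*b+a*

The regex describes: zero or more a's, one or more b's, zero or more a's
No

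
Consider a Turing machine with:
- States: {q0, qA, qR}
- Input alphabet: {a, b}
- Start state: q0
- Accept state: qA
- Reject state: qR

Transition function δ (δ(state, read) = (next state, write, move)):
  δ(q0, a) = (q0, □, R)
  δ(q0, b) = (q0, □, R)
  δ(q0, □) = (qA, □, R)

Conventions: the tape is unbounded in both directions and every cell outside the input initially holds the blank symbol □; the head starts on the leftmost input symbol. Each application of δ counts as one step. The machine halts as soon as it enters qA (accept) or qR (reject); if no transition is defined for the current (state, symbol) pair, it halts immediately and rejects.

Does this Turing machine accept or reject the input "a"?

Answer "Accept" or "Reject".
Step 0: [q0]a (head at position 0)
Step 1: δ(q0, a) = (q0, □, R)  ⊢  □[q0]□ (head at position 1)
Step 2: δ(q0, □) = (qA, □, R)  ⊢  □□[qA]□ (head at position 2)
The machine is in qA, so it halts and accepts.

Final answer: Accept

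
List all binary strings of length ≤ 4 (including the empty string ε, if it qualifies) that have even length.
Checking every binary string of length 0 to 4:
  Length 0: accepted: ε | rejected: (none)
  Length 1: accepted: (none) | rejected: 0, 1
  Length 2: accepted: 00, 01, 10, 11 | rejected: (none)
  Length 3: accepted: (none) | rejected: 000, 001, 010, 011, 100, 101, 110, 111
  Length 4: accepted: 0000, 0001, 0010, 0011, 0100, 0101, 0110, 0111, 1000, 1001, 1010, 1011, 1100, 1101, 1110, 1111 | rejected: (none)
Total: 21 string(s).

Final answer: ε, 00, 01, 10, 11, 0000, 0001, 0010, 0011, 0100, 0101, 0110, 0111, 1000, 1001, 1010, 1011, 1100, 1101, 1110, 1111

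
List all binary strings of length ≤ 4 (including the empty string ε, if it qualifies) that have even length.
Checking every binary string of length 0 to 4:
  Length 0: accepted: ε | rejected: (none)
  Length 1: accepted: (none) | rejected: 0, 1
  Length 2: accepted: 00, 01, 10, 11 | rejected: (none)
  Length 3: accepted: (none) | rejected: 000, 001, 010, 011, 100, 101, 110, 111
  Length 4: accepted: 0000, 0001, 0010, 0011, 0100, 0101, 0110, 0111, 1000, 1001, 1010, 1011, 1100, 1101, 1110, 1111 | rejected: (none)
Total: 21 string(s).

Final answer: ε, 00, 01, 10, 11, 0000, 0001, 0010, 0011, 0100, 0101, 0110, 0111, 1000, 1001, 1010, 1011, 1100, 1101, 1110, 1111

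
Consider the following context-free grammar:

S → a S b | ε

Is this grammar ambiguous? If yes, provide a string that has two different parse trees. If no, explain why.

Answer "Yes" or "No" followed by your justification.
At every step exactly one production applies: if the remaining string to generate is non-empty it starts with a and ends with b, forcing S → a S b; if it is empty, S → ε is forced. Hence each string a^n b^n has exactly one derivation (S → a S b applied n times, then S → ε) and one parse tree.

Final answer: No - the grammar is unambiguous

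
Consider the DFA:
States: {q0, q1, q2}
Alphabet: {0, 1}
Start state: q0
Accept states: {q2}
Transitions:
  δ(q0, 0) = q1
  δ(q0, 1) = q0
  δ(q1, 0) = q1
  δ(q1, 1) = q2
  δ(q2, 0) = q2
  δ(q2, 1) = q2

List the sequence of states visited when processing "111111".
Starting at q0
Read '1': q0 -> q0
Read '1': q0 -> q0
Read '1': q0 -> q0
Read '1': q0 -> q0
Read '1': q0 -> q0
Read '1': q0 -> q0

Final answer: q0 -> q0 -> q0 -> q0 -> q0 -> q0 -> q0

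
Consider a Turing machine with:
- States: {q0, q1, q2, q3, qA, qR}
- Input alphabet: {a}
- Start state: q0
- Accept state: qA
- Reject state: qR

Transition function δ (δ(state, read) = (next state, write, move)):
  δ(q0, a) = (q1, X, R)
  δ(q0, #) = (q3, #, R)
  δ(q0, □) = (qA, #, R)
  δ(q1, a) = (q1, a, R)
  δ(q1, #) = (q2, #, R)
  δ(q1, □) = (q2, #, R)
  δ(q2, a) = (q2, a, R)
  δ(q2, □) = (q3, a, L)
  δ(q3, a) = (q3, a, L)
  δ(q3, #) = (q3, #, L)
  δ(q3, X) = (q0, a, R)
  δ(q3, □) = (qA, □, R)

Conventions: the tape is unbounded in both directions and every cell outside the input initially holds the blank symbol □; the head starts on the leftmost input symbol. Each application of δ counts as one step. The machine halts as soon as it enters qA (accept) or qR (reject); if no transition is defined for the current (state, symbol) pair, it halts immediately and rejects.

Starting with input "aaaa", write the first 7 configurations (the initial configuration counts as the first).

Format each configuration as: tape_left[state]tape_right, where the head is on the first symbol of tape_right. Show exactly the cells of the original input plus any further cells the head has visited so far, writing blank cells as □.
Step 0: [q0]aaaa (head at position 0)
Step 1: δ(q0, a) = (q1, X, R)  ⊢  X[q1]aaa (head at position 1)
Step 2: δ(q1, a) = (q1, a, R)  ⊢  Xa[q1]aa (head at position 2)
Step 3: δ(q1, a) = (q1, a, R)  ⊢  Xaa[q1]a (head at position 3)
Step 4: δ(q1, a) = (q1, a, R)  ⊢  Xaaa[q1]□ (head at position 4)
Step 5: δ(q1, □) = (q2, #, R)  ⊢  Xaaa#[q2]□ (head at position 5)
Step 6: δ(q2, □) = (q3, a, L)  ⊢  Xaaa[q3]#a (head at position 4)

Final answer: [q0]aaaa ⊢ X[q1]aaa ⊢ Xa[q1]aa ⊢ Xaa[q1]a ⊢ Xaaa[q1]□ ⊢ Xaaa#[q2]□ ⊢ Xaaa[q3]#a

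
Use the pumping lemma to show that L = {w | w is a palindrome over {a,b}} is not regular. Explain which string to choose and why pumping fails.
Language: L = {w | w is a palindrome over {a,b}} (strings that read the same forwards and backwards)
Step 1: Assume for contradiction that L is regular, with pumping length p.
Step 2: Choose s = a^p b a^p. Then s ∈ L (it reads the same forwards and backwards) and |s| ≥ p.
Step 3: Consider any decomposition s = xyz with |xy| ≤ p and |y| > 0. Since |xy| ≤ p and the first p symbols of s are all a's, y = a^k for some k with 1 ≤ k ≤ p.
Step 4: Pumping up (i = 2): xy²z = a^(p+k) b a^p. Its reverse is a^p b a^(p+k) ≠ a^(p+k) b a^p (the single b is no longer in the middle), so xy²z is not a palindrome and xy²z ∉ L.
This contradicts the pumping lemma, so L is not regular.

Final answer: Choose s = a^p b a^p. Since |xy| ≤ p, y = a^k with k ≥ 1. Then xy²z = a^(p+k) b a^p is not a palindrome, so ∉ L.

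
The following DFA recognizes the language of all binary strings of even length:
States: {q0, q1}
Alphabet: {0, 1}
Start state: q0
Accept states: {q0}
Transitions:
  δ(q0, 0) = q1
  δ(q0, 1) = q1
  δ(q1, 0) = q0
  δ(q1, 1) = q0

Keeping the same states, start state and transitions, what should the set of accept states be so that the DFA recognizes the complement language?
The DFA is complete (every state has a transition on every symbol), so the complement
is recognized by the same DFA with accepting and non-accepting states swapped.
Original accept states: {q0}
Complement accept states = All states - Original accept states
= {q0, q1} - {q0}
= {q1}
Complement language: strings of ODD length

Final answer: {q1}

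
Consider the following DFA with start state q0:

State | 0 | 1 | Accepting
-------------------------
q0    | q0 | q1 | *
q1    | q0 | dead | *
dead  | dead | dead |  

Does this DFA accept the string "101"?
Start in q0.
Read '1': q0 → q1
Read '0': q1 → q0
Read '1': q0 → q1
Final state q1 is accepting, so the string is accepted.

Final answer: Yes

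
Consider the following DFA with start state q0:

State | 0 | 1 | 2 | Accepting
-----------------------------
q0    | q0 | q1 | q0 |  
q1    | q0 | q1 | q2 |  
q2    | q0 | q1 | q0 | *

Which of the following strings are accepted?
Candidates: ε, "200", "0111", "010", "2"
ε: q0; q0 is not accepting → rejected
"200": q0 → q0 → q0 → q0; q0 is not accepting → rejected
"0111": q0 → q0 → q1 → q1 → q1; q1 is not accepting → rejected
"010": q0 → q0 → q1 → q0; q0 is not accepting → rejected
"2": q0 → q0; q0 is not accepting → rejected

Final answer: None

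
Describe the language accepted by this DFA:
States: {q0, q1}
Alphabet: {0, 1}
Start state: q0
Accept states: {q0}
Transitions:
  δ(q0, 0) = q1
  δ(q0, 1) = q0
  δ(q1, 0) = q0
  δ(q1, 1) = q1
Analyzing the DFA structure:
Start state: q0
Accept states: {q0}
Interpreting what each state remembers (checking against the transitions):
  q0: an even number of 0s has been read so far
  q1: an odd number of 0s has been read so far
  δ(q0, 0): in q0 (an even number of 0s has been read so far), after reading 0 we have: an odd number of 0s has been read so far → q1
  δ(q0, 1): in q0 (an even number of 0s has been read so far), after reading 1 we have: an even number of 0s has been read so far → q0
  δ(q1, 0): in q1 (an odd number of 0s has been read so far), after reading 0 we have: an even number of 0s has been read so far → q0
  δ(q1, 1): in q1 (an odd number of 0s has been read so far), after reading 1 we have: an odd number of 0s has been read so far → q1
A string is accepted iff it ends in {q0}, i.e. an even number of 0s has been read so far.
Language: All binary strings with an even number of 0s

Final answer: All binary strings with an even number of 0s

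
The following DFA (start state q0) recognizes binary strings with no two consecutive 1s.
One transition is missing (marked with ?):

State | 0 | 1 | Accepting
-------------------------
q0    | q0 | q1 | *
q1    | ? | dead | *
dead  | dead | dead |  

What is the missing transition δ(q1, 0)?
q0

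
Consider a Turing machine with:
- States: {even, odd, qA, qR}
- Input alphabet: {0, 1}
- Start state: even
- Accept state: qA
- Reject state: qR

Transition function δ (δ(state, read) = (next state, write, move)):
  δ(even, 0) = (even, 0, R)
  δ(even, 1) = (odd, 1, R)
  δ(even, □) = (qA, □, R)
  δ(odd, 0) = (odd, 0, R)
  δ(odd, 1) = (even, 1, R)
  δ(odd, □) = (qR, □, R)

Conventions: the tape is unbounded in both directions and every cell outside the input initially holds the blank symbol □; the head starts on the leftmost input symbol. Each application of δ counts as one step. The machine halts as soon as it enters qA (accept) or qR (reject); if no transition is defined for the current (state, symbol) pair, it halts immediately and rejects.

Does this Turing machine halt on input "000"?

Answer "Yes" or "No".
Step 0: [even]000 (head at position 0)
Step 1: δ(even, 0) = (even, 0, R)  ⊢  0[even]00 (head at position 1)
Step 2: δ(even, 0) = (even, 0, R)  ⊢  00[even]0 (head at position 2)
Step 3: δ(even, 0) = (even, 0, R)  ⊢  000[even]□ (head at position 3)
Step 4: δ(even, □) = (qA, □, R)  ⊢  000□[qA]□ (head at position 4)
The machine is in qA, so it halts and accepts.
It halts after 4 steps.

Final answer: Yes - halts after 4 steps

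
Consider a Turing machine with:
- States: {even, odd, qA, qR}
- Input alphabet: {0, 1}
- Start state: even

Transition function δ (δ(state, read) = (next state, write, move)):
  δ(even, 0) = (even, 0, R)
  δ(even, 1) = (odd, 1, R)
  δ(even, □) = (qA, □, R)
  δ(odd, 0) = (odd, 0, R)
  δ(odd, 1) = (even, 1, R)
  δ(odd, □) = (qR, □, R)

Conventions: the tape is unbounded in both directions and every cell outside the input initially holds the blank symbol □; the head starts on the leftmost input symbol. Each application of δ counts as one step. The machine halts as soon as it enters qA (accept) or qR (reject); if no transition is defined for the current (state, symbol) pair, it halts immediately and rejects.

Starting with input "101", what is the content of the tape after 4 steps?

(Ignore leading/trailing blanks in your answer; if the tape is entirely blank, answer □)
Step 0: [even]101 (head at position 0)
Step 1: δ(even, 1) = (odd, 1, R)  ⊢  1[odd]01 (head at position 1)
Step 2: δ(odd, 0) = (odd, 0, R)  ⊢  10[odd]1 (head at position 2)
Step 3: δ(odd, 1) = (even, 1, R)  ⊢  101[even]□ (head at position 3)
Step 4: δ(even, □) = (qA, □, R)  ⊢  101□[qA]□ (head at position 4)
Tape after 4 steps (ignoring surrounding blanks): 101

Final answer: Tape: 101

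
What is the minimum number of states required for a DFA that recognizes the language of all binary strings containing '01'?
Language: binary strings containing '01'
Lower bound (Myhill–Nerode): the prefixes ε, 0, 01 are pairwise distinguishable:
  ε vs 01: suffix ε distinguishes them (ε is rejected, 01 is accepted)
  0 vs 01: suffix ε distinguishes them (0 is rejected, 01 is accepted)
  ε vs 0: suffix 1 distinguishes them (ε·1 = 1 is rejected, 0·1 = 01 is accepted)
So any DFA needs at least 3 states.
Upper bound: a DFA with 3 states exists (one state per class above: 'no progress', 'last symbol 0', and 'seen 01' (accepting sink)).
Minimum states: 3

Final answer: 3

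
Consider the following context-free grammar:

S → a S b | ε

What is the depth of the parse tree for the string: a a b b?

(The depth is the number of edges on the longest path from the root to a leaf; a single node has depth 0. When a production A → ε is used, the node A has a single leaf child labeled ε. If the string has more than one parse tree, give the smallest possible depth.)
The only parse tree applies S → a S b 2 times (once per matching a…b pair) and then S → ε.
The S nodes sit at depths 0, 1, …, 2; the innermost S (depth 2) has the single child ε at depth 3.
The terminal leaves a, b are at depths 1..2, so the longest root-to-leaf path is S → S → … → S → ε with 3 edges.
Depth = 3.

Final answer: 3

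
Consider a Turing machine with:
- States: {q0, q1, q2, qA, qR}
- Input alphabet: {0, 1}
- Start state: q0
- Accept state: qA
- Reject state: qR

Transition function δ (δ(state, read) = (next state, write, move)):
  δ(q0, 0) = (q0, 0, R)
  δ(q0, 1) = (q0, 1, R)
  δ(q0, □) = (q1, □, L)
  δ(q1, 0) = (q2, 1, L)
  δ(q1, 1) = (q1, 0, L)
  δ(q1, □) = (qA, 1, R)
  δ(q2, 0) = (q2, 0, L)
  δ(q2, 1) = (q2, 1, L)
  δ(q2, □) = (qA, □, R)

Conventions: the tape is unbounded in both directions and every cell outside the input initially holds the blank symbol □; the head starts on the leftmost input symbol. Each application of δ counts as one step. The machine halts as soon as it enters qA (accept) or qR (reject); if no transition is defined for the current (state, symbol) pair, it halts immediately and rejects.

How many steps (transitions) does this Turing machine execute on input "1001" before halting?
Step 0: [q0]1001 (head at position 0)
Step 1: δ(q0, 1) = (q0, 1, R)  ⊢  1[q0]001 (head at position 1)
Step 2: δ(q0, 0) = (q0, 0, R)  ⊢  10[q0]01 (head at position 2)
Step 3: δ(q0, 0) = (q0, 0, R)  ⊢  100[q0]1 (head at position 3)
Step 4: δ(q0, 1) = (q0, 1, R)  ⊢  1001[q0]□ (head at position 4)
Step 5: δ(q0, □) = (q1, □, L)  ⊢  100[q1]1□ (head at position 3)
Step 6: δ(q1, 1) = (q1, 0, L)  ⊢  10[q1]00□ (head at position 2)
Step 7: δ(q1, 0) = (q2, 1, L)  ⊢  1[q2]010□ (head at position 1)
Step 8: δ(q2, 0) = (q2, 0, L)  ⊢  [q2]1010□ (head at position 0)
Step 9: δ(q2, 1) = (q2, 1, L)  ⊢  [q2]□1010□ (head at position -1)
Step 10: δ(q2, □) = (qA, □, R)  ⊢  □[qA]1010□ (head at position 0)
The machine is in qA, so it halts and accepts.
Number of transitions executed: 10.

Final answer: 10 steps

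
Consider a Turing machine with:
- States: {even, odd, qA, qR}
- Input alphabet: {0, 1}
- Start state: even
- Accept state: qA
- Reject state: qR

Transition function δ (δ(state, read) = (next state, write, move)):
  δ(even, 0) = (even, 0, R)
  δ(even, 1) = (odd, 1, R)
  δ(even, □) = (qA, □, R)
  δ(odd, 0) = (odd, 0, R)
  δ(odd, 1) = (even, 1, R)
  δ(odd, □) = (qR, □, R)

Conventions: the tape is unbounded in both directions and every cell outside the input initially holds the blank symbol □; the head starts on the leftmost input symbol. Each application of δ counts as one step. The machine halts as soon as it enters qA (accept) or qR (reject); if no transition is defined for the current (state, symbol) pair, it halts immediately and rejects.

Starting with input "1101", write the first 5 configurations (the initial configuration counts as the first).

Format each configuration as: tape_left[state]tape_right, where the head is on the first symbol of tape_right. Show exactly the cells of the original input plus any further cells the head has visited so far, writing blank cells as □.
Step 0: [even]1101 (head at position 0)
Step 1: δ(even, 1) = (odd, 1, R)  ⊢  1[odd]101 (head at position 1)
Step 2: δ(odd, 1) = (even, 1, R)  ⊢  11[even]01 (head at position 2)
Step 3: δ(even, 0) = (even, 0, R)  ⊢  110[even]1 (head at position 3)
Step 4: δ(even, 1) = (odd, 1, R)  ⊢  1101[odd]□ (head at position 4)

Final answer: [even]1101 ⊢ 1[odd]101 ⊢ 11[even]01 ⊢ 110[even]1 ⊢ 1101[odd]□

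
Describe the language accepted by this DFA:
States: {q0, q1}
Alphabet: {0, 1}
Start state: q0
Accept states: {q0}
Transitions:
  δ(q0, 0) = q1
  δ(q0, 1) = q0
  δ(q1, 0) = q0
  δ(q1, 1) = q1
Analyzing the DFA structure:
Start state: q0
Accept states: {q0}
Interpreting what each state remembers (checking against the transitions):
  q0: an even number of 0s has been read so far
  q1: an odd number of 0s has been read so far
  δ(q0, 0): in q0 (an even number of 0s has been read so far), after reading 0 we have: an odd number of 0s has been read so far → q1
  δ(q0, 1): in q0 (an even number of 0s has been read so far), after reading 1 we have: an even number of 0s has been read so far → q0
  δ(q1, 0): in q1 (an odd number of 0s has been read so far), after reading 0 we have: an even number of 0s has been read so far → q0
  δ(q1, 1): in q1 (an odd number of 0s has been read so far), after reading 1 we have: an odd number of 0s has been read so far → q1
A string is accepted iff it ends in {q0}, i.e. an even number of 0s has been read so far.
Language: All binary strings with an even number of 0s

Final answer: All binary strings with an even number of 0s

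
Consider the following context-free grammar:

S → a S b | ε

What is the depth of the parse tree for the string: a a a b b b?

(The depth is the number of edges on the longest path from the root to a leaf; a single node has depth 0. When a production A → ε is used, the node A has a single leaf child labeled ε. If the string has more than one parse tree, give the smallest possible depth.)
The only parse tree applies S → a S b 3 times (once per matching a…b pair) and then S → ε.
The S nodes sit at depths 0, 1, …, 3; the innermost S (depth 3) has the single child ε at depth 4.
The terminal leaves a, b are at depths 1..3, so the longest root-to-leaf path is S → S → … → S → ε with 4 edges.
Depth = 4.

Final answer: 4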